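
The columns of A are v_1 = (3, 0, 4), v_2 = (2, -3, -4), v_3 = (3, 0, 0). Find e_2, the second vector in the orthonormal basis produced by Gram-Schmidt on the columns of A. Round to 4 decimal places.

v_1 = (3, 0, 4); ‖v_1‖ = 5.0000, so e_1 = (0.6000, 0.0000, 0.8000).
e_1·v_2 = 0.6000·2 + 0.0000·(-3) + 0.8000·(-4) = -2.0000.
u_2 = v_2 + 2.0000·e_1 = (3.2000, -3.0000, -2.4000).
‖u_2‖ = 5.0000, so e_2 = (0.6400, -0.6000, -0.4800).

e_2 = (0.6400, -0.6000, -0.4800)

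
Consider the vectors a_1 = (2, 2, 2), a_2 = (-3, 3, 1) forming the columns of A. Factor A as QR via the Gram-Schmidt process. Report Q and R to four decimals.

Q = [[0.5774, -0.7715], [0.5774, 0.6172], [0.5774, 0.1543]], R = [[3.4641, 0.5774], [0.0000, 4.3205]]

e_1 = a_1/‖a_1‖ = (2, 2, 2)/3.4641 = (0.5774, 0.5774, 0.5774).
r_{12} = e_1·a_2 = 0.5774.
u_2 = a_2 − 0.5774·e_1 = (-3.3333, 2.6667, 0.6667).
‖u_2‖ = 4.3205, so e_2 = (-0.7715, 0.6172, 0.1543).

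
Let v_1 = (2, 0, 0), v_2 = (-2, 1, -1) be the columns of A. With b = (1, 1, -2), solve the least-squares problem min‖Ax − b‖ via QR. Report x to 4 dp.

v_1 = (2, 0, 0); ‖v_1‖ = 2.0000, so q_1 = (1.0000, 0.0000, 0.0000).
q_1·v_2 = 1.0000·(-2) + 0.0000·1 + 0.0000·(-1) = -2.0000.
u_2 = v_2 + 2.0000·q_1 = (0.0000, 1.0000, -1.0000).
‖u_2‖ = 1.4142, so q_2 = (0.0000, 0.7071, -0.7071).
Qᵀb = (1.0000, 2.1213).
Back-substitute: x_2 = 2.1213/1.4142 = 1.5000.
x_1 = (1.0000 + 2.0000·1.5000)/2.0000 = 2.0000.

x = (2.0000, 1.5000)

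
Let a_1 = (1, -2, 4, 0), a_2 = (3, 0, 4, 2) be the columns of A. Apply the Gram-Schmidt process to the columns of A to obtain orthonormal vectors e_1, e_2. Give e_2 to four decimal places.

e_2 = (0.6097, 0.5266, 0.1109, 0.5820)

e_1 = a_1/‖a_1‖ = (1, -2, 4, 0)/4.5826 = (0.2182, -0.4364, 0.8729, 0.0000).
r_{12} = e_1·a_2 = 4.1461.
u_2 = a_2 − 4.1461·e_1 = (2.0952, 1.8095, 0.3810, 2.0000).
‖u_2‖ = 3.4365, so e_2 = (0.6097, 0.5266, 0.1109, 0.5820).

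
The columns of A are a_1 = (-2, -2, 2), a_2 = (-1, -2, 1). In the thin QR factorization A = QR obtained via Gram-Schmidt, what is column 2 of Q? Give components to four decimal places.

e_2 = (0.4082, -0.8165, -0.4082)

a_1 = (-2, -2, 2); ‖a_1‖ = 3.4641, so e_1 = (-0.5774, -0.5774, 0.5774).
e_1·a_2 = (-0.5774)·(-1) + (-0.5774)·(-2) + 0.5774·1 = 2.3094.
u_2 = a_2 − 2.3094·e_1 = (0.3333, -0.6667, -0.3333).
‖u_2‖ = 0.8165, so e_2 = (0.4082, -0.8165, -0.4082).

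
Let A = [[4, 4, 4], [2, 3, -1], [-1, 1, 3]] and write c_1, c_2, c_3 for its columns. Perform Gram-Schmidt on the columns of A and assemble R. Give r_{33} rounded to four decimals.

e_1 = c_1/‖c_1‖ = (4, 2, -1)/4.5826 = (0.8729, 0.4364, -0.2182).
r_{12} = e_1·c_2 = 4.5826.
u_2 = c_2 − 4.5826·e_1 = (0.0000, 1.0000, 2.0000).
‖u_2‖ = 2.2361, so e_2 = (0.0000, 0.4472, 0.8944).
r_{13} = e_1·c_3 = 2.4004; r_{23} = e_2·c_3 = 2.2361.
u_3 = c_3 − 2.4004·e_1 − 2.2361·e_2 = (1.9048, -3.0476, 1.5238).
r_{33} = ‖u_3‖ = 3.9036.

r_{33} = 3.9036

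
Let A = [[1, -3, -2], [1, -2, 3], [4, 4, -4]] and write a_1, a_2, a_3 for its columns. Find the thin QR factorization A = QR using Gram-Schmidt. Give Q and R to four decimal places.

e_1 = a_1/‖a_1‖ = (1, 1, 4)/4.2426 = (0.2357, 0.2357, 0.9428).
r_{12} = e_1·a_2 = 2.5927.
u_2 = a_2 − 2.5927·e_1 = (-3.6111, -2.6111, 1.5556).
‖u_2‖ = 4.7199, so e_2 = (-0.7651, -0.5532, 0.3296).
r_{13} = e_1·a_3 = -3.5355; r_{23} = e_2·a_3 = -1.4478.
u_3 = a_3 + 3.5355·e_1 + 1.4478·e_2 = (-2.2743, 3.0324, -0.1895).
‖u_3‖ = 3.7953, so e_3 = (-0.5993, 0.7990, -0.0499).

Q = [[0.2357, -0.7651, -0.5993], [0.2357, -0.5532, 0.7990], [0.9428, 0.3296, -0.0499]], R = [[4.2426, 2.5927, -3.5355], [0.0000, 4.7199, -1.4478], [0.0000, 0.0000, 3.7953]]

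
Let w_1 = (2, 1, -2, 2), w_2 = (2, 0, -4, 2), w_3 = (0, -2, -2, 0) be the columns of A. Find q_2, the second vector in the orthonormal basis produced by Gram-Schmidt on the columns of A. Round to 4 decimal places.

q_2 = (-0.2224, -0.5930, -0.7412, -0.2224)

w_1 = (2, 1, -2, 2); ‖w_1‖ = 3.6056, so q_1 = (0.5547, 0.2774, -0.5547, 0.5547).
q_1·w_2 = 0.5547·2 + 0.2774·0 + (-0.5547)·(-4) + 0.5547·2 = 4.4376.
u_2 = w_2 − 4.4376·q_1 = (-0.4615, -1.2308, -1.5385, -0.4615).
‖u_2‖ = 2.0755, so q_2 = (-0.2224, -0.5930, -0.7412, -0.2224).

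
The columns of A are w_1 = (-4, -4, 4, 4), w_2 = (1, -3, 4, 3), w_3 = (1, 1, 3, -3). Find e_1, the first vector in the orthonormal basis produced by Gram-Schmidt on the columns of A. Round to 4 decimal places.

e_1 = (-0.5000, -0.5000, 0.5000, 0.5000)

e_1 = w_1/‖w_1‖ = (-4, -4, 4, 4)/8.0000 = (-0.5000, -0.5000, 0.5000, 0.5000).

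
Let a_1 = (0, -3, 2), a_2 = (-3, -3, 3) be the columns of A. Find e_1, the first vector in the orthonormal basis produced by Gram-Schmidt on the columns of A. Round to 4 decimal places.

e_1 = (0.0000, -0.8321, 0.5547)

e_1 = a_1/‖a_1‖ = (0, -3, 2)/3.6056 = (0.0000, -0.8321, 0.5547).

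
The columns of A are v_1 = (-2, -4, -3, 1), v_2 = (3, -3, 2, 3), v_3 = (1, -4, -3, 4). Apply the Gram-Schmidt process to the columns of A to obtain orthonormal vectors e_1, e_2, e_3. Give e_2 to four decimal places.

v_1 = (-2, -4, -3, 1); ‖v_1‖ = 5.4772, so e_1 = (-0.3651, -0.7303, -0.5477, 0.1826).
e_1·v_2 = (-0.3651)·3 + (-0.7303)·(-3) + (-0.5477)·2 + 0.1826·3 = 0.5477.
u_2 = v_2 − 0.5477·e_1 = (3.2000, -2.6000, 2.3000, 2.9000).
‖u_2‖ = 5.5408, so e_2 = (0.5775, -0.4692, 0.4151, 0.5234).

e_2 = (0.5775, -0.4692, 0.4151, 0.5234)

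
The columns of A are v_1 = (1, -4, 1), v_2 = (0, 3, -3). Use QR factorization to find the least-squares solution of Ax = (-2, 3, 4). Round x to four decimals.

x = (-2.2727, -2.0606)

v_1 = (1, -4, 1); ‖v_1‖ = 4.2426, so q_1 = (0.2357, -0.9428, 0.2357).
q_1·v_2 = 0.2357·0 + (-0.9428)·3 + 0.2357·(-3) = -3.5355.
u_2 = v_2 + 3.5355·q_1 = (0.8333, -0.3333, -2.1667).
‖u_2‖ = 2.3452, so q_2 = (0.3553, -0.1421, -0.9239).
Qᵀb = (-2.3570, -4.8325).
Back-substitute: x_2 = -4.8325/2.3452 = -2.0606.
x_1 = (-2.3570 + 3.5355·(-2.0606))/4.2426 = -2.2727.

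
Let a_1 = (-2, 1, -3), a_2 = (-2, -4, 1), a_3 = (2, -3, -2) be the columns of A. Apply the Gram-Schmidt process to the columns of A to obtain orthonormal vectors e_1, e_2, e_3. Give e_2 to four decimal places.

e_2 = (-0.5383, -0.8391, 0.0792)

e_1 = a_1/‖a_1‖ = (-2, 1, -3)/3.7417 = (-0.5345, 0.2673, -0.8018).
r_{12} = e_1·a_2 = -0.8018.
u_2 = a_2 + 0.8018·e_1 = (-2.4286, -3.7857, 0.3571).
‖u_2‖ = 4.5119, so e_2 = (-0.5383, -0.8391, 0.0792).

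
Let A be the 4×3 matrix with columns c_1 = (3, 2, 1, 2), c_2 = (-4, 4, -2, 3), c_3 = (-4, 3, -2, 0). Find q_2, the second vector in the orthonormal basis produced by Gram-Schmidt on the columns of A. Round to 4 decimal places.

q_2 = (-0.5963, 0.5963, -0.2981, 0.4472)

c_1 = (3, 2, 1, 2); ‖c_1‖ = 4.2426, so q_1 = (0.7071, 0.4714, 0.2357, 0.4714).
q_1·c_2 = 0.7071·(-4) + 0.4714·4 + 0.2357·(-2) + 0.4714·3 = 0.0000.
u_2 = c_2 − 0.0000·q_1 = (-4.0000, 4.0000, -2.0000, 3.0000).
‖u_2‖ = 6.7082, so q_2 = (-0.5963, 0.5963, -0.2981, 0.4472).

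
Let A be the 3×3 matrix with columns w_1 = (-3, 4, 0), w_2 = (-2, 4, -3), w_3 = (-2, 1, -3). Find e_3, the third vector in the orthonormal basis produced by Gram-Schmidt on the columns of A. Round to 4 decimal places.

e_1 = w_1/‖w_1‖ = (-3, 4, 0)/5.0000 = (-0.6000, 0.8000, 0.0000).
r_{12} = e_1·w_2 = 4.4000.
u_2 = w_2 − 4.4000·e_1 = (0.6400, 0.4800, -3.0000).
‖u_2‖ = 3.1048, so e_2 = (0.2061, 0.1546, -0.9662).
r_{13} = e_1·w_3 = 2.0000; r_{23} = e_2·w_3 = 2.6410.
u_3 = w_3 − 2.0000·e_1 − 2.6410·e_2 = (-1.3444, -1.0083, -0.4481).
‖u_3‖ = 1.7392, so e_3 = (-0.7730, -0.5797, -0.2577).

e_3 = (-0.7730, -0.5797, -0.2577)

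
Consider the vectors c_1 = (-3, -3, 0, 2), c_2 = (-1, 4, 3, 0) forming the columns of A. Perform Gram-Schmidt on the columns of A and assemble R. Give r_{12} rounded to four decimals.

r_{12} = -1.9188

c_1 = (-3, -3, 0, 2); ‖c_1‖ = 4.6904, so e_1 = (-0.6396, -0.6396, 0.0000, 0.4264).
r_{12} = e_1·c_2 = -1.9188.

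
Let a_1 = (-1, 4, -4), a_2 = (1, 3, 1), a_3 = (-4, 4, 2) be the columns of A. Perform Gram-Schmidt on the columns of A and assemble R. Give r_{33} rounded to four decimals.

a_1 = (-1, 4, -4); ‖a_1‖ = 5.7446, so q_1 = (-0.1741, 0.6963, -0.6963).
q_1·a_2 = (-0.1741)·1 + 0.6963·3 + (-0.6963)·1 = 1.2185.
u_2 = a_2 − 1.2185·q_1 = (1.2121, 2.1515, 1.8485).
‖u_2‖ = 3.0847, so q_2 = (0.3930, 0.6975, 0.5992).
q_1·a_3 = (-0.1741)·(-4) + 0.6963·4 + (-0.6963)·2 = 2.0889; q_2·a_3 = 0.3930·(-4) + 0.6975·4 + 0.5992·2 = 2.4166.
u_3 = a_3 − 2.0889·q_1 − 2.4166·q_2 = (-4.5860, 0.8599, 2.0064).
r_{33} = ‖u_3‖ = 5.0790.

r_{33} = 5.0790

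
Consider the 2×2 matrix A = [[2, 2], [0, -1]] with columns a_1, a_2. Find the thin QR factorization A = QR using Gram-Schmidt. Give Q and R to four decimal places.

q_1 = a_1/‖a_1‖ = (2, 0)/2.0000 = (1.0000, 0.0000).
r_{12} = q_1·a_2 = 2.0000.
u_2 = a_2 − 2.0000·q_1 = (0.0000, -1.0000).
‖u_2‖ = 1.0000, so q_2 = (0.0000, -1.0000).

Q = [[1.0000, 0.0000], [0.0000, -1.0000]], R = [[2.0000, 2.0000], [0.0000, 1.0000]]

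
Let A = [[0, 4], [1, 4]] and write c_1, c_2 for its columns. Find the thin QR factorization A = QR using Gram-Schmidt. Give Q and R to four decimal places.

Q = [[0.0000, 1.0000], [1.0000, 0.0000]], R = [[1.0000, 4.0000], [0.0000, 4.0000]]

c_1 = (0, 1); ‖c_1‖ = 1.0000, so e_1 = (0.0000, 1.0000).
e_1·c_2 = 0.0000·4 + 1.0000·4 = 4.0000.
u_2 = c_2 − 4.0000·e_1 = (4.0000, 0.0000).
‖u_2‖ = 4.0000, so e_2 = (1.0000, 0.0000).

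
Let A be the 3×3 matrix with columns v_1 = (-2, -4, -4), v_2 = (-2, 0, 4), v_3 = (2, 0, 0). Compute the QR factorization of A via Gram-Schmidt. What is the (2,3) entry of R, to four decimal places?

v_1 = (-2, -4, -4); ‖v_1‖ = 6.0000, so q_1 = (-0.3333, -0.6667, -0.6667).
q_1·v_2 = (-0.3333)·(-2) + (-0.6667)·0 + (-0.6667)·4 = -2.0000.
u_2 = v_2 + 2.0000·q_1 = (-2.6667, -1.3333, 2.6667).
‖u_2‖ = 4.0000, so q_2 = (-0.6667, -0.3333, 0.6667).
r_{23} = q_2·v_3 = -1.3333.

r_{23} = -1.3333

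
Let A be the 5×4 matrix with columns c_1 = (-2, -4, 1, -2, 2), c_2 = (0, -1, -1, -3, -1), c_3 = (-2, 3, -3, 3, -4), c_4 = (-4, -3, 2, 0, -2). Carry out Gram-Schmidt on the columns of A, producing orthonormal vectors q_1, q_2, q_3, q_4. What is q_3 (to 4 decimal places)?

q_3 = (-0.7494, -0.0884, -0.3999, 0.3036, -0.4225)

c_1 = (-2, -4, 1, -2, 2); ‖c_1‖ = 5.3852, so q_1 = (-0.3714, -0.7428, 0.1857, -0.3714, 0.3714).
q_1·c_2 = (-0.3714)·0 + (-0.7428)·(-1) + 0.1857·(-1) + (-0.3714)·(-3) + 0.3714·(-1) = 1.2999.
u_2 = c_2 − 1.2999·q_1 = (0.4828, -0.0345, -1.2414, -2.5172, -1.4828).
‖u_2‖ = 3.2110, so q_2 = (0.1503, -0.0107, -0.3866, -0.7839, -0.4618).
q_1·c_3 = (-0.3714)·(-2) + (-0.7428)·3 + 0.1857·(-3) + (-0.3714)·3 + 0.3714·(-4) = -4.6424; q_2·c_3 = 0.1503·(-2) + (-0.0107)·3 + (-0.3866)·(-3) + (-0.7839)·3 + (-0.4618)·(-4) = 0.3222.
u_3 = c_3 + 4.6424·q_1 − 0.3222·q_2 = (-3.7726, -0.4448, -2.0134, 1.5284, -2.1271).
‖u_3‖ = 5.0343, so q_3 = (-0.7494, -0.0884, -0.3999, 0.3036, -0.4225).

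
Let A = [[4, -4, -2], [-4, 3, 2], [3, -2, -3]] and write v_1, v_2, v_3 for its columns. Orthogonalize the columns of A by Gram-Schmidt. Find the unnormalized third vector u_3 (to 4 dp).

v_1 = (4, -4, 3); ‖v_1‖ = 6.4031, so q_1 = (0.6247, -0.6247, 0.4685).
q_1·v_2 = 0.6247·(-4) + (-0.6247)·3 + 0.4685·(-2) = -5.3099.
u_2 = v_2 + 5.3099·q_1 = (-0.6829, -0.3171, 0.4878).
‖u_2‖ = 0.8971, so q_2 = (-0.7612, -0.3534, 0.5437).
q_1·v_3 = 0.6247·(-2) + (-0.6247)·2 + 0.4685·(-3) = -3.9043; q_2·v_3 = (-0.7612)·(-2) + (-0.3534)·2 + 0.5437·(-3) = -0.8156.
u_3 = v_3 + 3.9043·q_1 + 0.8156·q_2 = (-0.1818, -0.7273, -0.7273).

u_3 = (-0.1818, -0.7273, -0.7273)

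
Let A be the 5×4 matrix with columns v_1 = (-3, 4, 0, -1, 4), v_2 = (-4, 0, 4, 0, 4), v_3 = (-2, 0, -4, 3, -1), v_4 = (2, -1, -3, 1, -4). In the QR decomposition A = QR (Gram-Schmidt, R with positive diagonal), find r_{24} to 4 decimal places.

q_1 = v_1/‖v_1‖ = (-3, 4, 0, -1, 4)/6.4807 = (-0.4629, 0.6172, 0.0000, -0.1543, 0.6172).
r_{12} = q_1·v_2 = 4.3205.
u_2 = v_2 − 4.3205·q_1 = (-2.0000, -2.6667, 4.0000, 0.6667, 1.3333).
‖u_2‖ = 5.4160, so q_2 = (-0.3693, -0.4924, 0.7385, 0.1231, 0.2462).
r_{24} = q_2·v_4 = -3.3235.

r_{24} = -3.3235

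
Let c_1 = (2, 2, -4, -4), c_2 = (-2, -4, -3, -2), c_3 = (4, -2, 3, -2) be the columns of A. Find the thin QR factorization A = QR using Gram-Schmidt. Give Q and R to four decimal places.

Q = [[0.3162, -0.4283, 0.6375], [0.3162, -0.7852, -0.4759], [-0.6325, -0.3926, 0.4669], [-0.6325, -0.2141, -0.3861]], R = [[6.3246, 1.2649, 0.0000], [0.0000, 5.6036, -0.8923], [0.0000, 0.0000, 5.6748]]

c_1 = (2, 2, -4, -4); ‖c_1‖ = 6.3246, so q_1 = (0.3162, 0.3162, -0.6325, -0.6325).
q_1·c_2 = 0.3162·(-2) + 0.3162·(-4) + (-0.6325)·(-3) + (-0.6325)·(-2) = 1.2649.
u_2 = c_2 − 1.2649·q_1 = (-2.4000, -4.4000, -2.2000, -1.2000).
‖u_2‖ = 5.6036, so q_2 = (-0.4283, -0.7852, -0.3926, -0.2141).
q_1·c_3 = 0.3162·4 + 0.3162·(-2) + (-0.6325)·3 + (-0.6325)·(-2) = 0.0000; q_2·c_3 = (-0.4283)·4 + (-0.7852)·(-2) + (-0.3926)·3 + (-0.2141)·(-2) = -0.8923.
u_3 = c_3 + 0.0000·q_1 + 0.8923·q_2 = (3.6178, -2.7006, 2.6497, -2.1911).
‖u_3‖ = 5.6748, so q_3 = (0.6375, -0.4759, 0.4669, -0.3861).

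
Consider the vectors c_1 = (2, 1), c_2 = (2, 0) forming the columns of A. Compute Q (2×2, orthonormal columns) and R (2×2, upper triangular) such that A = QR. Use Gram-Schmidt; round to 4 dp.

c_1 = (2, 1); ‖c_1‖ = 2.2361, so e_1 = (0.8944, 0.4472).
e_1·c_2 = 0.8944·2 + 0.4472·0 = 1.7889.
u_2 = c_2 − 1.7889·e_1 = (0.4000, -0.8000).
‖u_2‖ = 0.8944, so e_2 = (0.4472, -0.8944).

Q = [[0.8944, 0.4472], [0.4472, -0.8944]], R = [[2.2361, 1.7889], [0.0000, 0.8944]]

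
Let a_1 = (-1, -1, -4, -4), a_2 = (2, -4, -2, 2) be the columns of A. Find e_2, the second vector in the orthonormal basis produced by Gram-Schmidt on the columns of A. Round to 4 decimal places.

e_2 = (0.3899, -0.7464, -0.3342, 0.4233)

a_1 = (-1, -1, -4, -4); ‖a_1‖ = 5.8310, so e_1 = (-0.1715, -0.1715, -0.6860, -0.6860).
e_1·a_2 = (-0.1715)·2 + (-0.1715)·(-4) + (-0.6860)·(-2) + (-0.6860)·2 = 0.3430.
u_2 = a_2 − 0.3430·e_1 = (2.0588, -3.9412, -1.7647, 2.2353).
‖u_2‖ = 5.2804, so e_2 = (0.3899, -0.7464, -0.3342, 0.4233).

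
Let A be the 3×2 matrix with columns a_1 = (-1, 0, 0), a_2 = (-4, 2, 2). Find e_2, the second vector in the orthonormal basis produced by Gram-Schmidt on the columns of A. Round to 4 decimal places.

e_2 = (0.0000, 0.7071, 0.7071)

a_1 = (-1, 0, 0); ‖a_1‖ = 1.0000, so e_1 = (-1.0000, 0.0000, 0.0000).
e_1·a_2 = (-1.0000)·(-4) + 0.0000·2 + 0.0000·2 = 4.0000.
u_2 = a_2 − 4.0000·e_1 = (0.0000, 2.0000, 2.0000).
‖u_2‖ = 2.8284, so e_2 = (0.0000, 0.7071, 0.7071).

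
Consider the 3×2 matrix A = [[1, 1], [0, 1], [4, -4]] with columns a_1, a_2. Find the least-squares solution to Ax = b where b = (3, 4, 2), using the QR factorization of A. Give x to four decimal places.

x = (2.2593, 1.8272)

a_1 = (1, 0, 4); ‖a_1‖ = 4.1231, so q_1 = (0.2425, 0.0000, 0.9701).
q_1·a_2 = 0.2425·1 + 0.0000·1 + 0.9701·(-4) = -3.6380.
u_2 = a_2 + 3.6380·q_1 = (1.8824, 1.0000, -0.4706).
‖u_2‖ = 2.1828, so q_2 = (0.8623, 0.4581, -0.2156).
Qᵀb = (2.6679, 3.9884).
Back-substitute: x_2 = 3.9884/2.1828 = 1.8272.
x_1 = (2.6679 + 3.6380·1.8272)/4.1231 = 2.2593.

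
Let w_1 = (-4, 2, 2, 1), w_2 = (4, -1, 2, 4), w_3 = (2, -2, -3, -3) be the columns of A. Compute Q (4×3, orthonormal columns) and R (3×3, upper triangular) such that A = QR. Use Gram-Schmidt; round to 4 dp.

Q = [[-0.8000, 0.4178, -0.3653], [0.4000, -0.0348, -0.9159], [0.4000, 0.4874, 0.1562], [0.2000, 0.7659, 0.0582]], R = [[5.0000, -2.0000, -4.2000], [0.0000, 5.7446, -2.8549], [0.0000, 0.0000, 0.4579]]

w_1 = (-4, 2, 2, 1); ‖w_1‖ = 5.0000, so e_1 = (-0.8000, 0.4000, 0.4000, 0.2000).
e_1·w_2 = (-0.8000)·4 + 0.4000·(-1) + 0.4000·2 + 0.2000·4 = -2.0000.
u_2 = w_2 + 2.0000·e_1 = (2.4000, -0.2000, 2.8000, 4.4000).
‖u_2‖ = 5.7446, so e_2 = (0.4178, -0.0348, 0.4874, 0.7659).
e_1·w_3 = (-0.8000)·2 + 0.4000·(-2) + 0.4000·(-3) + 0.2000·(-3) = -4.2000; e_2·w_3 = 0.4178·2 + (-0.0348)·(-2) + 0.4874·(-3) + 0.7659·(-3) = -2.8549.
u_3 = w_3 + 4.2000·e_1 + 2.8549·e_2 = (-0.1673, -0.4194, 0.0715, 0.0267).
‖u_3‖ = 0.4579, so e_3 = (-0.3653, -0.9159, 0.1562, 0.0582).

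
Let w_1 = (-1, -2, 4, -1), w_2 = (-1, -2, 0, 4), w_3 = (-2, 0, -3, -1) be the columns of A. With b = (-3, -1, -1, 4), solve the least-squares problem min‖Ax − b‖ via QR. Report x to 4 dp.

x = (0.0317, 1.0487, 0.5273)

w_1 = (-1, -2, 4, -1); ‖w_1‖ = 4.6904, so q_1 = (-0.2132, -0.4264, 0.8528, -0.2132).
q_1·w_2 = (-0.2132)·(-1) + (-0.4264)·(-2) + 0.8528·0 + (-0.2132)·4 = 0.2132.
u_2 = w_2 − 0.2132·q_1 = (-0.9545, -1.9091, -0.1818, 4.0455).
‖u_2‖ = 4.5776, so q_2 = (-0.2085, -0.4170, -0.0397, 0.8837).
q_1·w_3 = (-0.2132)·(-2) + (-0.4264)·0 + 0.8528·(-3) + (-0.2132)·(-1) = -1.9188; q_2·w_3 = (-0.2085)·(-2) + (-0.4170)·0 + (-0.0397)·(-3) + 0.8837·(-1) = -0.3475.
u_3 = w_3 + 1.9188·q_1 + 0.3475·q_2 = (-2.4816, -0.9631, -1.3774, -1.1020).
‖u_3‖ = 3.1933, so q_3 = (-0.7771, -0.3016, -0.4313, -0.3451).
Qᵀb = (-0.6396, 4.6173, 1.6840).
Back-substitute: x_3 = 1.6840/3.1933 = 0.5273.
x_2 = (4.6173 + 0.3475·0.5273)/4.5776 = 1.0487.
x_1 = (-0.6396 − 0.2132·1.0487 + 1.9188·0.5273)/4.6904 = 0.0317.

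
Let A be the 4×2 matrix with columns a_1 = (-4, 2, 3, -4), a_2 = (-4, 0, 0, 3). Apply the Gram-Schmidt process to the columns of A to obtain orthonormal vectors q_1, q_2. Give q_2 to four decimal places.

a_1 = (-4, 2, 3, -4); ‖a_1‖ = 6.7082, so q_1 = (-0.5963, 0.2981, 0.4472, -0.5963).
q_1·a_2 = (-0.5963)·(-4) + 0.2981·0 + 0.4472·0 + (-0.5963)·3 = 0.5963.
u_2 = a_2 − 0.5963·q_1 = (-3.6444, -0.1778, -0.2667, 3.3556).
‖u_2‖ = 4.9643, so q_2 = (-0.7341, -0.0358, -0.0537, 0.6759).

q_2 = (-0.7341, -0.0358, -0.0537, 0.6759)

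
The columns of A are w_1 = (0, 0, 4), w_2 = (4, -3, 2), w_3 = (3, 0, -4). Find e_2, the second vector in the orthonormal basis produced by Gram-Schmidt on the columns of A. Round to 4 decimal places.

e_2 = (0.8000, -0.6000, 0.0000)

w_1 = (0, 0, 4); ‖w_1‖ = 4.0000, so e_1 = (0.0000, 0.0000, 1.0000).
e_1·w_2 = 0.0000·4 + 0.0000·(-3) + 1.0000·2 = 2.0000.
u_2 = w_2 − 2.0000·e_1 = (4.0000, -3.0000, 0.0000).
‖u_2‖ = 5.0000, so e_2 = (0.8000, -0.6000, 0.0000).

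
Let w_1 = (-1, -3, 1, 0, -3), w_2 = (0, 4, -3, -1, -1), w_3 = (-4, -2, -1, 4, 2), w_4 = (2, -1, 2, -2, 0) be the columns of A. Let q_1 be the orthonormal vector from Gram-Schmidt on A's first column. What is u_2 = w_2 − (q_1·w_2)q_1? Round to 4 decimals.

u_2 = (-0.6000, 2.2000, -2.4000, -1.0000, -2.8000)

w_1 = (-1, -3, 1, 0, -3); ‖w_1‖ = 4.4721, so q_1 = (-0.2236, -0.6708, 0.2236, 0.0000, -0.6708).
q_1·w_2 = (-0.2236)·0 + (-0.6708)·4 + 0.2236·(-3) + 0.0000·(-1) + (-0.6708)·(-1) = -2.6833.
u_2 = w_2 + 2.6833·q_1 = (-0.6000, 2.2000, -2.4000, -1.0000, -2.8000).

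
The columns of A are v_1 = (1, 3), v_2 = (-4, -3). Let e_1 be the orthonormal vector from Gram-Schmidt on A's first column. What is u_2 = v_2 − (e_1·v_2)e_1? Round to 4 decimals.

v_1 = (1, 3); ‖v_1‖ = 3.1623, so e_1 = (0.3162, 0.9487).
e_1·v_2 = 0.3162·(-4) + 0.9487·(-3) = -4.1110.
u_2 = v_2 + 4.1110·e_1 = (-2.7000, 0.9000).

u_2 = (-2.7000, 0.9000)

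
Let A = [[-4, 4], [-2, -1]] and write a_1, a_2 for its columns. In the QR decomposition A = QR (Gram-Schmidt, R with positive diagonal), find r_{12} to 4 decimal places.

a_1 = (-4, -2); ‖a_1‖ = 4.4721, so e_1 = (-0.8944, -0.4472).
r_{12} = e_1·a_2 = -3.1305.

r_{12} = -3.1305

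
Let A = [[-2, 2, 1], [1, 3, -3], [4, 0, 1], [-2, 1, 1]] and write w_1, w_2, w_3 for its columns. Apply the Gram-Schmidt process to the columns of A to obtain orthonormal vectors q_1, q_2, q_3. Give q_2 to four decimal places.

q_2 = (0.4765, 0.8448, 0.1300, 0.2058)

w_1 = (-2, 1, 4, -2); ‖w_1‖ = 5.0000, so q_1 = (-0.4000, 0.2000, 0.8000, -0.4000).
q_1·w_2 = (-0.4000)·2 + 0.2000·3 + 0.8000·0 + (-0.4000)·1 = -0.6000.
u_2 = w_2 + 0.6000·q_1 = (1.7600, 3.1200, 0.4800, 0.7600).
‖u_2‖ = 3.6932, so q_2 = (0.4765, 0.8448, 0.1300, 0.2058).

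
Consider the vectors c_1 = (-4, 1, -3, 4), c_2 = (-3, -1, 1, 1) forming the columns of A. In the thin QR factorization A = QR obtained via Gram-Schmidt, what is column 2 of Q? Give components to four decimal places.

c_1 = (-4, 1, -3, 4); ‖c_1‖ = 6.4807, so e_1 = (-0.6172, 0.1543, -0.4629, 0.6172).
e_1·c_2 = (-0.6172)·(-3) + 0.1543·(-1) + (-0.4629)·1 + 0.6172·1 = 1.8516.
u_2 = c_2 − 1.8516·e_1 = (-1.8571, -1.2857, 1.8571, -0.1429).
‖u_2‖ = 2.9277, so e_2 = (-0.6343, -0.4392, 0.6343, -0.0488).

e_2 = (-0.6343, -0.4392, 0.6343, -0.0488)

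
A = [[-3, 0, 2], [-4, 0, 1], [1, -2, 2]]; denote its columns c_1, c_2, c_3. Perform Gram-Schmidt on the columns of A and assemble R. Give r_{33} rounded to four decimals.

c_1 = (-3, -4, 1); ‖c_1‖ = 5.0990, so q_1 = (-0.5883, -0.7845, 0.1961).
q_1·c_2 = (-0.5883)·0 + (-0.7845)·0 + 0.1961·(-2) = -0.3922.
u_2 = c_2 + 0.3922·q_1 = (-0.2308, -0.3077, -1.9231).
‖u_2‖ = 1.9612, so q_2 = (-0.1177, -0.1569, -0.9806).
q_1·c_3 = (-0.5883)·2 + (-0.7845)·1 + 0.1961·2 = -1.5689; q_2·c_3 = (-0.1177)·2 + (-0.1569)·1 + (-0.9806)·2 = -2.3534.
u_3 = c_3 + 1.5689·q_1 + 2.3534·q_2 = (0.8000, -0.6000, 0.0000).
r_{33} = ‖u_3‖ = 1.0000.

r_{33} = 1.0000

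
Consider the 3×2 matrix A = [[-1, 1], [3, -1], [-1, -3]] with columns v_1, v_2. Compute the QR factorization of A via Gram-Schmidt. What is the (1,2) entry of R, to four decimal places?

q_1 = v_1/‖v_1‖ = (-1, 3, -1)/3.3166 = (-0.3015, 0.9045, -0.3015).
r_{12} = q_1·v_2 = -0.3015.

r_{12} = -0.3015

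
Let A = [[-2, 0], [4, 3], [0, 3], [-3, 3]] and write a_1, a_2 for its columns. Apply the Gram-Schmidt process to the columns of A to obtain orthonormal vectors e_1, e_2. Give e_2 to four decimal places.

e_1 = a_1/‖a_1‖ = (-2, 4, 0, -3)/5.3852 = (-0.3714, 0.7428, 0.0000, -0.5571).
r_{12} = e_1·a_2 = 0.5571.
u_2 = a_2 − 0.5571·e_1 = (0.2069, 2.5862, 3.0000, 3.3103).
‖u_2‖ = 5.1662, so e_2 = (0.0400, 0.5006, 0.5807, 0.6408).

e_2 = (0.0400, 0.5006, 0.5807, 0.6408)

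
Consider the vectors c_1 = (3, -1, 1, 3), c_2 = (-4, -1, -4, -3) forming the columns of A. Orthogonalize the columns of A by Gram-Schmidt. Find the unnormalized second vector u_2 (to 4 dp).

u_2 = (-0.4000, -2.2000, -2.8000, 0.6000)

c_1 = (3, -1, 1, 3); ‖c_1‖ = 4.4721, so e_1 = (0.6708, -0.2236, 0.2236, 0.6708).
e_1·c_2 = 0.6708·(-4) + (-0.2236)·(-1) + 0.2236·(-4) + 0.6708·(-3) = -5.3666.
u_2 = c_2 + 5.3666·e_1 = (-0.4000, -2.2000, -2.8000, 0.6000).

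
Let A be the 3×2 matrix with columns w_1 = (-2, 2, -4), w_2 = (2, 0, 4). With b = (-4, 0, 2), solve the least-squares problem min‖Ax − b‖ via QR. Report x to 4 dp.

w_1 = (-2, 2, -4); ‖w_1‖ = 4.8990, so e_1 = (-0.4082, 0.4082, -0.8165).
e_1·w_2 = (-0.4082)·2 + 0.4082·0 + (-0.8165)·4 = -4.0825.
u_2 = w_2 + 4.0825·e_1 = (0.3333, 1.6667, 0.6667).
‖u_2‖ = 1.8257, so e_2 = (0.1826, 0.9129, 0.3651).
Qᵀb = (0.0000, 0.0000).
Back-substitute: x_2 = 0.0000/1.8257 = 0.0000.
x_1 = (0.0000 + 4.0825·0.0000)/4.8990 = 0.0000.

x = (0.0000, 0.0000)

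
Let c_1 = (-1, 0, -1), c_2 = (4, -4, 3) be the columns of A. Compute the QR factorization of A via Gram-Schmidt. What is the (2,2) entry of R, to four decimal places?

e_1 = c_1/‖c_1‖ = (-1, 0, -1)/1.4142 = (-0.7071, 0.0000, -0.7071).
r_{12} = e_1·c_2 = -4.9497.
u_2 = c_2 + 4.9497·e_1 = (0.5000, -4.0000, -0.5000).
r_{22} = ‖u_2‖ = 4.0620.

r_{22} = 4.0620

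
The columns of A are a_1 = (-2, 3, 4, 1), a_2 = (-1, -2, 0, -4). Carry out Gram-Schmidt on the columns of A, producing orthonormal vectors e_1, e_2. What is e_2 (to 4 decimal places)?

e_1 = a_1/‖a_1‖ = (-2, 3, 4, 1)/5.4772 = (-0.3651, 0.5477, 0.7303, 0.1826).
r_{12} = e_1·a_2 = -1.4606.
u_2 = a_2 + 1.4606·e_1 = (-1.5333, -1.2000, 1.0667, -3.7333).
‖u_2‖ = 4.3436, so e_2 = (-0.3530, -0.2763, 0.2456, -0.8595).

e_2 = (-0.3530, -0.2763, 0.2456, -0.8595)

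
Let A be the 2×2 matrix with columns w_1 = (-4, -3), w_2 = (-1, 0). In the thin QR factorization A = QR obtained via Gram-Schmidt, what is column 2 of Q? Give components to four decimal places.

q_1 = w_1/‖w_1‖ = (-4, -3)/5.0000 = (-0.8000, -0.6000).
r_{12} = q_1·w_2 = 0.8000.
u_2 = w_2 − 0.8000·q_1 = (-0.3600, 0.4800).
‖u_2‖ = 0.6000, so q_2 = (-0.6000, 0.8000).

q_2 = (-0.6000, 0.8000)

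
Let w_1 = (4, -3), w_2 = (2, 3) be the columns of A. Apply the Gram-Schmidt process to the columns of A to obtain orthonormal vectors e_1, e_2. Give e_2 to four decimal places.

e_1 = w_1/‖w_1‖ = (4, -3)/5.0000 = (0.8000, -0.6000).
r_{12} = e_1·w_2 = -0.2000.
u_2 = w_2 + 0.2000·e_1 = (2.1600, 2.8800).
‖u_2‖ = 3.6000, so e_2 = (0.6000, 0.8000).

e_2 = (0.6000, 0.8000)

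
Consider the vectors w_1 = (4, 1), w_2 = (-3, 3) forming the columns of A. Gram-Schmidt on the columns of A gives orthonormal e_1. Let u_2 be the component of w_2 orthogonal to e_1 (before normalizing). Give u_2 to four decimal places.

u_2 = (-0.8824, 3.5294)

e_1 = w_1/‖w_1‖ = (4, 1)/4.1231 = (0.9701, 0.2425).
r_{12} = e_1·w_2 = -2.1828.
u_2 = w_2 + 2.1828·e_1 = (-0.8824, 3.5294).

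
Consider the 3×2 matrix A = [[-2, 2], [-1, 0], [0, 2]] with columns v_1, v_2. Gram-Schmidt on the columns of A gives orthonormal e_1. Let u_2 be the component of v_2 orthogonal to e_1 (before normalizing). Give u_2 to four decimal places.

u_2 = (0.4000, -0.8000, 2.0000)

e_1 = v_1/‖v_1‖ = (-2, -1, 0)/2.2361 = (-0.8944, -0.4472, 0.0000).
r_{12} = e_1·v_2 = -1.7889.
u_2 = v_2 + 1.7889·e_1 = (0.4000, -0.8000, 2.0000).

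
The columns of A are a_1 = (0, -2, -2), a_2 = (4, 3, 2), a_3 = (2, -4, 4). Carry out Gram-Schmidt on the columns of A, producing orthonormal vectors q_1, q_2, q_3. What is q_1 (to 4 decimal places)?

a_1 = (0, -2, -2); ‖a_1‖ = 2.8284, so q_1 = (0.0000, -0.7071, -0.7071).

q_1 = (0.0000, -0.7071, -0.7071)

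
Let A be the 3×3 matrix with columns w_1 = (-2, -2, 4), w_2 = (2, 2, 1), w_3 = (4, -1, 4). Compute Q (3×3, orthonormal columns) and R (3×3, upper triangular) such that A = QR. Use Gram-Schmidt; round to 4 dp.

Q = [[-0.4082, 0.5774, 0.7071], [-0.4082, 0.5774, -0.7071], [0.8165, 0.5774, 0.0000]], R = [[4.8990, -0.8165, 2.0412], [0.0000, 2.8868, 4.0415], [0.0000, 0.0000, 3.5355]]

e_1 = w_1/‖w_1‖ = (-2, -2, 4)/4.8990 = (-0.4082, -0.4082, 0.8165).
r_{12} = e_1·w_2 = -0.8165.
u_2 = w_2 + 0.8165·e_1 = (1.6667, 1.6667, 1.6667).
‖u_2‖ = 2.8868, so e_2 = (0.5774, 0.5774, 0.5774).
r_{13} = e_1·w_3 = 2.0412; r_{23} = e_2·w_3 = 4.0415.
u_3 = w_3 − 2.0412·e_1 − 4.0415·e_2 = (2.5000, -2.5000, 0.0000).
‖u_3‖ = 3.5355, so e_3 = (0.7071, -0.7071, 0.0000).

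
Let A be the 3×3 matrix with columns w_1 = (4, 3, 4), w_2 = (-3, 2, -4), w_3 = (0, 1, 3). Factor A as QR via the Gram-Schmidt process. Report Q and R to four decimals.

Q = [[0.6247, -0.2059, -0.7532], [0.4685, 0.8705, 0.1506], [0.6247, -0.4470, 0.6403]], R = [[6.4031, -3.4358, 2.3426], [0.0000, 4.1467, -0.4705], [0.0000, 0.0000, 2.0714]]

w_1 = (4, 3, 4); ‖w_1‖ = 6.4031, so q_1 = (0.6247, 0.4685, 0.6247).
q_1·w_2 = 0.6247·(-3) + 0.4685·2 + 0.6247·(-4) = -3.4358.
u_2 = w_2 + 3.4358·q_1 = (-0.8537, 3.6098, -1.8537).
‖u_2‖ = 4.1467, so q_2 = (-0.2059, 0.8705, -0.4470).
q_1·w_3 = 0.6247·0 + 0.4685·1 + 0.6247·3 = 2.3426; q_2·w_3 = (-0.2059)·0 + 0.8705·1 + (-0.4470)·3 = -0.4705.
u_3 = w_3 − 2.3426·q_1 + 0.4705·q_2 = (-1.5603, 0.3121, 1.3262).
‖u_3‖ = 2.0714, so q_3 = (-0.7532, 0.1506, 0.6403).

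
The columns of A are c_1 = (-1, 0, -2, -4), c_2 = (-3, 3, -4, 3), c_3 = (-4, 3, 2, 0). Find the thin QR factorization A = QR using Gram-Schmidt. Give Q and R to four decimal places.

Q = [[-0.2182, -0.4650, -0.6147], [0.0000, 0.4577, 0.4179], [-0.4364, -0.6249, 0.6470], [-0.8729, 0.4287, -0.1698]], R = [[4.5826, -0.2182, 0.0000], [0.0000, 6.5538, 1.9836], [0.0000, 0.0000, 5.0065]]

c_1 = (-1, 0, -2, -4); ‖c_1‖ = 4.5826, so q_1 = (-0.2182, 0.0000, -0.4364, -0.8729).
q_1·c_2 = (-0.2182)·(-3) + 0.0000·3 + (-0.4364)·(-4) + (-0.8729)·3 = -0.2182.
u_2 = c_2 + 0.2182·q_1 = (-3.0476, 3.0000, -4.0952, 2.8095).
‖u_2‖ = 6.5538, so q_2 = (-0.4650, 0.4577, -0.6249, 0.4287).
q_1·c_3 = (-0.2182)·(-4) + 0.0000·3 + (-0.4364)·2 + (-0.8729)·0 = 0.0000; q_2·c_3 = (-0.4650)·(-4) + 0.4577·3 + (-0.6249)·2 + 0.4287·0 = 1.9836.
u_3 = c_3 + 0.0000·q_1 − 1.9836·q_2 = (-3.0776, 2.0920, 3.2395, -0.8503).
‖u_3‖ = 5.0065, so q_3 = (-0.6147, 0.4179, 0.6470, -0.1698).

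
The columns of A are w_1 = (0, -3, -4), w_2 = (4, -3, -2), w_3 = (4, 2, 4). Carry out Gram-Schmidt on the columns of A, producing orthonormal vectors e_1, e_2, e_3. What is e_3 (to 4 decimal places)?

w_1 = (0, -3, -4); ‖w_1‖ = 5.0000, so e_1 = (0.0000, -0.6000, -0.8000).
e_1·w_2 = 0.0000·4 + (-0.6000)·(-3) + (-0.8000)·(-2) = 3.4000.
u_2 = w_2 − 3.4000·e_1 = (4.0000, -0.9600, 0.7200).
‖u_2‖ = 4.1761, so e_2 = (0.9578, -0.2299, 0.1724).
e_1·w_3 = 0.0000·4 + (-0.6000)·2 + (-0.8000)·4 = -4.4000; e_2·w_3 = 0.9578·4 + (-0.2299)·2 + 0.1724·4 = 4.0612.
u_3 = w_3 + 4.4000·e_1 − 4.0612·e_2 = (0.1101, 0.2936, -0.2202).
‖u_3‖ = 0.3831, so e_3 = (0.2873, 0.7663, -0.5747).

e_3 = (0.2873, 0.7663, -0.5747)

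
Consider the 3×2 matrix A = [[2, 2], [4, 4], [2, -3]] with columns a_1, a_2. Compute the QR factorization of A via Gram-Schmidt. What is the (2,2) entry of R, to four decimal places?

r_{22} = 4.5644

a_1 = (2, 4, 2); ‖a_1‖ = 4.8990, so e_1 = (0.4082, 0.8165, 0.4082).
e_1·a_2 = 0.4082·2 + 0.8165·4 + 0.4082·(-3) = 2.8577.
u_2 = a_2 − 2.8577·e_1 = (0.8333, 1.6667, -4.1667).
r_{22} = ‖u_2‖ = 4.5644.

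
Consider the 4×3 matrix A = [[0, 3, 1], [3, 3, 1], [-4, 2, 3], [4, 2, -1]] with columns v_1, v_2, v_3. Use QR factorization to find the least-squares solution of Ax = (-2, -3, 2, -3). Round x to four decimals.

x = (-0.3955, -0.7069, 0.4939)

v_1 = (0, 3, -4, 4); ‖v_1‖ = 6.4031, so e_1 = (0.0000, 0.4685, -0.6247, 0.6247).
e_1·v_2 = 0.0000·3 + 0.4685·3 + (-0.6247)·2 + 0.6247·2 = 1.4056.
u_2 = v_2 − 1.4056·e_1 = (3.0000, 2.3415, 2.8780, 1.1220).
‖u_2‖ = 4.9015, so e_2 = (0.6121, 0.4777, 0.5872, 0.2289).
e_1·v_3 = 0.0000·1 + 0.4685·1 + (-0.6247)·3 + 0.6247·(-1) = -2.0303; e_2·v_3 = 0.6121·1 + 0.4777·1 + 0.5872·3 + 0.2289·(-1) = 2.6224.
u_3 = v_3 + 2.0303·e_1 − 2.6224·e_2 = (-0.6051, 0.6985, 0.1919, -0.3320).
‖u_3‖ = 1.0005, so e_3 = (-0.6048, 0.6981, 0.1918, -0.3318).
Qᵀb = (-4.5290, -2.1696, 0.4942).
Back-substitute: x_3 = 0.4942/1.0005 = 0.4939.
x_2 = (-2.1696 − 2.6224·0.4939)/4.9015 = -0.7069.
x_1 = (-4.5290 − 1.4056·(-0.7069) + 2.0303·0.4939)/6.4031 = -0.3955.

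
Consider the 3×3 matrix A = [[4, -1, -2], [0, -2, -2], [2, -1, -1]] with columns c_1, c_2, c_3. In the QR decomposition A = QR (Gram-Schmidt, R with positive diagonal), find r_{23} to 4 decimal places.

c_1 = (4, 0, 2); ‖c_1‖ = 4.4721, so q_1 = (0.8944, 0.0000, 0.4472).
q_1·c_2 = 0.8944·(-1) + 0.0000·(-2) + 0.4472·(-1) = -1.3416.
u_2 = c_2 + 1.3416·q_1 = (0.2000, -2.0000, -0.4000).
‖u_2‖ = 2.0494, so q_2 = (0.0976, -0.9759, -0.1952).
r_{23} = q_2·c_3 = 1.9518.

r_{23} = 1.9518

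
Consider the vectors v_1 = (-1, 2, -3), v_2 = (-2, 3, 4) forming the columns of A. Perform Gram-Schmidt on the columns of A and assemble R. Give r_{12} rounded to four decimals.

r_{12} = -1.0690

v_1 = (-1, 2, -3); ‖v_1‖ = 3.7417, so e_1 = (-0.2673, 0.5345, -0.8018).
r_{12} = e_1·v_2 = -1.0690.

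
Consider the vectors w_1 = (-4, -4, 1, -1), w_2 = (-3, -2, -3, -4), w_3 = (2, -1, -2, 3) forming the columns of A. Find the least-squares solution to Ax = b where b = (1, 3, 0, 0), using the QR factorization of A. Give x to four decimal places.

w_1 = (-4, -4, 1, -1); ‖w_1‖ = 5.8310, so e_1 = (-0.6860, -0.6860, 0.1715, -0.1715).
e_1·w_2 = (-0.6860)·(-3) + (-0.6860)·(-2) + 0.1715·(-3) + (-0.1715)·(-4) = 3.6015.
u_2 = w_2 − 3.6015·e_1 = (-0.5294, 0.4706, -3.6176, -3.3824).
‖u_2‖ = 5.0029, so e_2 = (-0.1058, 0.0941, -0.7231, -0.6761).
e_1·w_3 = (-0.6860)·2 + (-0.6860)·(-1) + 0.1715·(-2) + (-0.1715)·3 = -1.5435; e_2·w_3 = (-0.1058)·2 + 0.0941·(-1) + (-0.7231)·(-2) + (-0.6761)·3 = -0.8877.
u_3 = w_3 + 1.5435·e_1 + 0.8877·e_2 = (0.8472, -1.9753, -2.3772, 2.1351).
‖u_3‖ = 3.8509, so e_3 = (0.2200, -0.5129, -0.6173, 0.5544).
Qᵀb = (-2.7440, 0.1764, -1.3188).
Back-substitute: x_3 = -1.3188/3.8509 = -0.3425.
x_2 = (0.1764 + 0.8877·(-0.3425))/5.0029 = -0.0255.
x_1 = (-2.7440 − 3.6015·(-0.0255) + 1.5435·(-0.3425))/5.8310 = -0.5455.

x = (-0.5455, -0.0255, -0.3425)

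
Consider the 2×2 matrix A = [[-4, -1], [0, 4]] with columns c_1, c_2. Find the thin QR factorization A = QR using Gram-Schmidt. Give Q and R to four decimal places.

c_1 = (-4, 0); ‖c_1‖ = 4.0000, so q_1 = (-1.0000, 0.0000).
q_1·c_2 = (-1.0000)·(-1) + 0.0000·4 = 1.0000.
u_2 = c_2 − 1.0000·q_1 = (0.0000, 4.0000).
‖u_2‖ = 4.0000, so q_2 = (0.0000, 1.0000).

Q = [[-1.0000, 0.0000], [0.0000, 1.0000]], R = [[4.0000, 1.0000], [0.0000, 4.0000]]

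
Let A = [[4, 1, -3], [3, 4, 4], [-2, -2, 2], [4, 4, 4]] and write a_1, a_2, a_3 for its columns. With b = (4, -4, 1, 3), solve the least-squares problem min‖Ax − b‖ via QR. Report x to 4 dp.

a_1 = (4, 3, -2, 4); ‖a_1‖ = 6.7082, so q_1 = (0.5963, 0.4472, -0.2981, 0.5963).
q_1·a_2 = 0.5963·1 + 0.4472·4 + (-0.2981)·(-2) + 0.5963·4 = 5.3666.
u_2 = a_2 − 5.3666·q_1 = (-2.2000, 1.6000, -0.4000, 0.8000).
‖u_2‖ = 2.8636, so q_2 = (-0.7683, 0.5587, -0.1397, 0.2794).
q_1·a_3 = 0.5963·(-3) + 0.4472·4 + (-0.2981)·2 + 0.5963·4 = 1.7889; q_2·a_3 = (-0.7683)·(-3) + 0.5587·4 + (-0.1397)·2 + 0.2794·4 = 5.3779.
u_3 = a_3 − 1.7889·q_1 − 5.3779·q_2 = (0.0650, 0.1951, 3.2846, 1.4309).
‖u_3‖ = 3.5886, so q_3 = (0.0181, 0.0544, 0.9153, 0.3987).
Qᵀb = (2.0870, -4.6096, 1.9665).
Back-substitute: x_3 = 1.9665/3.5886 = 0.5480.
x_2 = (-4.6096 − 5.3779·0.5480)/2.8636 = -2.6389.
x_1 = (2.0870 − 5.3666·(-2.6389) − 1.7889·0.5480)/6.7082 = 2.2761.

x = (2.2761, -2.6389, 0.5480)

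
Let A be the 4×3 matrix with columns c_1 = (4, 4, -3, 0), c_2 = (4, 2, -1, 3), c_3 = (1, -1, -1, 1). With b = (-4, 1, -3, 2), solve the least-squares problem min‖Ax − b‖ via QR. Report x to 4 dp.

c_1 = (4, 4, -3, 0); ‖c_1‖ = 6.4031, so e_1 = (0.6247, 0.6247, -0.4685, 0.0000).
e_1·c_2 = 0.6247·4 + 0.6247·2 + (-0.4685)·(-1) + 0.0000·3 = 4.2167.
u_2 = c_2 − 4.2167·e_1 = (1.3659, -0.6341, 0.9756, 3.0000).
‖u_2‖ = 3.4956, so e_2 = (0.3907, -0.1814, 0.2791, 0.8582).
e_1·c_3 = 0.6247·1 + 0.6247·(-1) + (-0.4685)·(-1) + 0.0000·1 = 0.4685; e_2·c_3 = 0.3907·1 + (-0.1814)·(-1) + 0.2791·(-1) + 0.8582·1 = 1.1513.
u_3 = c_3 − 0.4685·e_1 − 1.1513·e_2 = (0.2575, -1.0838, -1.1018, 0.0120).
‖u_3‖ = 1.5669, so e_3 = (0.1643, -0.6917, -0.7032, 0.0076).
Qᵀb = (-0.4685, -0.8652, 0.7758).
Back-substitute: x_3 = 0.7758/1.5669 = 0.4951.
x_2 = (-0.8652 − 1.1513·0.4951)/3.4956 = -0.4106.
x_1 = (-0.4685 − 4.2167·(-0.4106) − 0.4685·0.4951)/6.4031 = 0.1610.

x = (0.1610, -0.4106, 0.4951)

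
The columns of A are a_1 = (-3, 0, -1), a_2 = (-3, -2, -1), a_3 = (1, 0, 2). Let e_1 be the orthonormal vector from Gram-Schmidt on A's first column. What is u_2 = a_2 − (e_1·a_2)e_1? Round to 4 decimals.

u_2 = (0.0000, -2.0000, 0.0000)

e_1 = a_1/‖a_1‖ = (-3, 0, -1)/3.1623 = (-0.9487, 0.0000, -0.3162).
r_{12} = e_1·a_2 = 3.1623.
u_2 = a_2 − 3.1623·e_1 = (0.0000, -2.0000, 0.0000).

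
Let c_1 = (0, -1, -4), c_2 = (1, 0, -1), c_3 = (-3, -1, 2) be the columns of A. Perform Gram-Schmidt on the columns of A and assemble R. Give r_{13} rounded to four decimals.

c_1 = (0, -1, -4); ‖c_1‖ = 4.1231, so q_1 = (0.0000, -0.2425, -0.9701).
r_{13} = q_1·c_3 = -1.6977.

r_{13} = -1.6977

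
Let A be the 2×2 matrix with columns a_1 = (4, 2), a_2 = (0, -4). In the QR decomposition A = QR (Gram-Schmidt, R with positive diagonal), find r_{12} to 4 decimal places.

e_1 = a_1/‖a_1‖ = (4, 2)/4.4721 = (0.8944, 0.4472).
r_{12} = e_1·a_2 = -1.7889.

r_{12} = -1.7889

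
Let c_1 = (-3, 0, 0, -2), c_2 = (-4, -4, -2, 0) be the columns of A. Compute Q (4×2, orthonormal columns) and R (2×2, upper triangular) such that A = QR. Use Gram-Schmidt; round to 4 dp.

c_1 = (-3, 0, 0, -2); ‖c_1‖ = 3.6056, so q_1 = (-0.8321, 0.0000, 0.0000, -0.5547).
q_1·c_2 = (-0.8321)·(-4) + 0.0000·(-4) + 0.0000·(-2) + (-0.5547)·0 = 3.3282.
u_2 = c_2 − 3.3282·q_1 = (-1.2308, -4.0000, -2.0000, 1.8462).
‖u_2‖ = 4.9923, so q_2 = (-0.2465, -0.8012, -0.4006, 0.3698).

Q = [[-0.8321, -0.2465], [0.0000, -0.8012], [0.0000, -0.4006], [-0.5547, 0.3698]], R = [[3.6056, 3.3282], [0.0000, 4.9923]]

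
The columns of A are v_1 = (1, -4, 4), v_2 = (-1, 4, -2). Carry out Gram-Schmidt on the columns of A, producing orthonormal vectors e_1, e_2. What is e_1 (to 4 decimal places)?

v_1 = (1, -4, 4); ‖v_1‖ = 5.7446, so e_1 = (0.1741, -0.6963, 0.6963).

e_1 = (0.1741, -0.6963, 0.6963)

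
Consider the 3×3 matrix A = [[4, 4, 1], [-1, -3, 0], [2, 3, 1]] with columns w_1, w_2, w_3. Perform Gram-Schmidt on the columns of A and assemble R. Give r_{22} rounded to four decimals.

r_{22} = 2.0587

w_1 = (4, -1, 2); ‖w_1‖ = 4.5826, so e_1 = (0.8729, -0.2182, 0.4364).
e_1·w_2 = 0.8729·4 + (-0.2182)·(-3) + 0.4364·3 = 5.4554.
u_2 = w_2 − 5.4554·e_1 = (-0.7619, -1.8095, 0.6190).
r_{22} = ‖u_2‖ = 2.0587.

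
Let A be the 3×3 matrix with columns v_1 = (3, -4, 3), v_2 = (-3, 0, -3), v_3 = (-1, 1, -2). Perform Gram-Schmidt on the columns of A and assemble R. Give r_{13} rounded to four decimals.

r_{13} = -2.2295

q_1 = v_1/‖v_1‖ = (3, -4, 3)/5.8310 = (0.5145, -0.6860, 0.5145).
r_{13} = q_1·v_3 = -2.2295.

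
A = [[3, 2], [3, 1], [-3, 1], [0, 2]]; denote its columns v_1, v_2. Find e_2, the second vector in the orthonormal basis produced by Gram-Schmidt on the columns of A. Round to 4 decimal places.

e_2 = (0.4529, 0.1132, 0.5661, 0.6794)

e_1 = v_1/‖v_1‖ = (3, 3, -3, 0)/5.1962 = (0.5774, 0.5774, -0.5774, 0.0000).
r_{12} = e_1·v_2 = 1.1547.
u_2 = v_2 − 1.1547·e_1 = (1.3333, 0.3333, 1.6667, 2.0000).
‖u_2‖ = 2.9439, so e_2 = (0.4529, 0.1132, 0.5661, 0.6794).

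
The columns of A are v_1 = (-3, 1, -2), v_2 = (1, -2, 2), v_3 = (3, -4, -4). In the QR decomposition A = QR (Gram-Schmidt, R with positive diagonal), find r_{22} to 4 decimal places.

v_1 = (-3, 1, -2); ‖v_1‖ = 3.7417, so e_1 = (-0.8018, 0.2673, -0.5345).
e_1·v_2 = (-0.8018)·1 + 0.2673·(-2) + (-0.5345)·2 = -2.4054.
u_2 = v_2 + 2.4054·e_1 = (-0.9286, -1.3571, 0.7143).
r_{22} = ‖u_2‖ = 1.7928.

r_{22} = 1.7928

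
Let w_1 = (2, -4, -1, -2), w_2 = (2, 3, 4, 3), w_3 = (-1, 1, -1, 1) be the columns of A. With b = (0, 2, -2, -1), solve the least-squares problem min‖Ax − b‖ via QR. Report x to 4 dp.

x = (-0.2648, -0.2570, 0.2866)

w_1 = (2, -4, -1, -2); ‖w_1‖ = 5.0000, so q_1 = (0.4000, -0.8000, -0.2000, -0.4000).
q_1·w_2 = 0.4000·2 + (-0.8000)·3 + (-0.2000)·4 + (-0.4000)·3 = -3.6000.
u_2 = w_2 + 3.6000·q_1 = (3.4400, 0.1200, 3.2800, 1.5600).
‖u_2‖ = 5.0040, so q_2 = (0.6875, 0.0240, 0.6555, 0.3118).
q_1·w_3 = 0.4000·(-1) + (-0.8000)·1 + (-0.2000)·(-1) + (-0.4000)·1 = -1.4000; q_2·w_3 = 0.6875·(-1) + 0.0240·1 + 0.6555·(-1) + 0.3118·1 = -1.0072.
u_3 = w_3 + 1.4000·q_1 + 1.0072·q_2 = (0.2524, -0.0958, -0.6198, 0.7540).
‖u_3‖ = 1.0127, so q_3 = (0.2492, -0.0946, -0.6120, 0.7445).
Qᵀb = (-0.8000, -1.5747, 0.2902).
Back-substitute: x_3 = 0.2902/1.0127 = 0.2866.
x_2 = (-1.5747 + 1.0072·0.2866)/5.0040 = -0.2570.
x_1 = (-0.8000 + 3.6000·(-0.2570) + 1.4000·0.2866)/5.0000 = -0.2648.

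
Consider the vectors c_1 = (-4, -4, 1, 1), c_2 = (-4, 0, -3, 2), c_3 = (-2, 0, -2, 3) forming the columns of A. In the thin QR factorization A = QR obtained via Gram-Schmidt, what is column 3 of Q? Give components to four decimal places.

e_1 = c_1/‖c_1‖ = (-4, -4, 1, 1)/5.8310 = (-0.6860, -0.6860, 0.1715, 0.1715).
r_{12} = e_1·c_2 = 2.5725.
u_2 = c_2 − 2.5725·e_1 = (-2.2353, 1.7647, -3.4412, 1.5588).
‖u_2‖ = 4.7310, so e_2 = (-0.4725, 0.3730, -0.7274, 0.3295).
r_{13} = e_1·c_3 = 1.5435; r_{23} = e_2·c_3 = 3.3882.
u_3 = c_3 − 1.5435·e_1 − 3.3882·e_2 = (0.6597, -0.2050, 0.1997, 1.6189).
‖u_3‖ = 1.7714, so e_3 = (0.3724, -0.1157, 0.1128, 0.9139).

e_3 = (0.3724, -0.1157, 0.1128, 0.9139)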